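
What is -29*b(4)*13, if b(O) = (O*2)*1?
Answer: -3016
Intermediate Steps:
b(O) = 2*O (b(O) = (2*O)*1 = 2*O)
-29*b(4)*13 = -58*4*13 = -29*8*13 = -232*13 = -3016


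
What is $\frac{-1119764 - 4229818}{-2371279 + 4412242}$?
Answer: $- \frac{1783194}{680321} \approx -2.6211$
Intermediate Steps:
$\frac{-1119764 - 4229818}{-2371279 + 4412242} = - \frac{5349582}{2040963} = \left(-5349582\right) \frac{1}{2040963} = - \frac{1783194}{680321}$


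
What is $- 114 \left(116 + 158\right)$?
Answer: $-31236$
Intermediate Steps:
$- 114 \left(116 + 158\right) = \left(-114\right) 274 = -31236$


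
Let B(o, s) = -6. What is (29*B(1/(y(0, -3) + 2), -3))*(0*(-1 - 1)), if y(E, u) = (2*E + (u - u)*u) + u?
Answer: 0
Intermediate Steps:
y(E, u) = u + 2*E (y(E, u) = (2*E + 0*u) + u = (2*E + 0) + u = 2*E + u = u + 2*E)
(29*B(1/(y(0, -3) + 2), -3))*(0*(-1 - 1)) = (29*(-6))*(0*(-1 - 1)) = -0*(-2) = -174*0 = 0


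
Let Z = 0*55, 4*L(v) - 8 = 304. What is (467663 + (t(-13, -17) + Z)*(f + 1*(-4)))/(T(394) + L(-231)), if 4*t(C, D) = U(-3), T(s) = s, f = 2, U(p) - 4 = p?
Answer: 935325/944 ≈ 990.81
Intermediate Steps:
U(p) = 4 + p
t(C, D) = 1/4 (t(C, D) = (4 - 3)/4 = (1/4)*1 = 1/4)
L(v) = 78 (L(v) = 2 + (1/4)*304 = 2 + 76 = 78)
Z = 0
(467663 + (t(-13, -17) + Z)*(f + 1*(-4)))/(T(394) + L(-231)) = (467663 + (1/4 + 0)*(2 + 1*(-4)))/(394 + 78) = (467663 + (2 - 4)/4)/472 = (467663 + (1/4)*(-2))*(1/472) = (467663 - 1/2)*(1/472) = (935325/2)*(1/472) = 935325/944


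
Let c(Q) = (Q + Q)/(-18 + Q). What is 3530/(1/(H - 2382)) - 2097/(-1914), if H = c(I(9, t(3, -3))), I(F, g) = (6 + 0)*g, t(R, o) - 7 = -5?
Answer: -5373605341/638 ≈ -8.4226e+6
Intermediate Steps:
t(R, o) = 2 (t(R, o) = 7 - 5 = 2)
I(F, g) = 6*g
c(Q) = 2*Q/(-18 + Q) (c(Q) = (2*Q)/(-18 + Q) = 2*Q/(-18 + Q))
H = -4 (H = 2*(6*2)/(-18 + 6*2) = 2*12/(-18 + 12) = 2*12/(-6) = 2*12*(-⅙) = -4)
3530/(1/(H - 2382)) - 2097/(-1914) = 3530/(1/(-4 - 2382)) - 2097/(-1914) = 3530/(1/(-2386)) - 2097*(-1/1914) = 3530/(-1/2386) + 699/638 = 3530*(-2386) + 699/638 = -8422580 + 699/638 = -5373605341/638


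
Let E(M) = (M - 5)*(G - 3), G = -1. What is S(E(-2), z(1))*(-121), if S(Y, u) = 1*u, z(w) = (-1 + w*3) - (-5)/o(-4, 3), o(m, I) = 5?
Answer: -363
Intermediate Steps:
E(M) = 20 - 4*M (E(M) = (M - 5)*(-1 - 3) = (-5 + M)*(-4) = 20 - 4*M)
z(w) = 3*w (z(w) = (-1 + w*3) - (-5)/5 = (-1 + 3*w) - (-5)/5 = (-1 + 3*w) - 1*(-1) = (-1 + 3*w) + 1 = 3*w)
S(Y, u) = u
S(E(-2), z(1))*(-121) = (3*1)*(-121) = 3*(-121) = -363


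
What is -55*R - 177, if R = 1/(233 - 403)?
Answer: -6007/34 ≈ -176.68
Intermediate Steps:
R = -1/170 (R = 1/(-170) = -1/170 ≈ -0.0058824)
-55*R - 177 = -55*(-1/170) - 177 = 11/34 - 177 = -6007/34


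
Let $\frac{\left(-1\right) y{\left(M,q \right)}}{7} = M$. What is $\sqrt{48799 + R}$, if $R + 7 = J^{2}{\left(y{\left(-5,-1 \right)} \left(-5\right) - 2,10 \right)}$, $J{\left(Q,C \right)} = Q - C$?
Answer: $\sqrt{83761} \approx 289.42$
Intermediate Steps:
$y{\left(M,q \right)} = - 7 M$
$R = 34962$ ($R = -7 + \left(\left(\left(-7\right) \left(-5\right) \left(-5\right) - 2\right) - 10\right)^{2} = -7 + \left(\left(35 \left(-5\right) - 2\right) - 10\right)^{2} = -7 + \left(\left(-175 - 2\right) - 10\right)^{2} = -7 + \left(-177 - 10\right)^{2} = -7 + \left(-187\right)^{2} = -7 + 34969 = 34962$)
$\sqrt{48799 + R} = \sqrt{48799 + 34962} = \sqrt{83761}$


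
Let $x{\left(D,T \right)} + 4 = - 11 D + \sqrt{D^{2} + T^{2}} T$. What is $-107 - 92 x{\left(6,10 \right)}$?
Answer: $6333 - 1840 \sqrt{34} \approx -4396.0$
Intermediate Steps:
$x{\left(D,T \right)} = -4 - 11 D + T \sqrt{D^{2} + T^{2}}$ ($x{\left(D,T \right)} = -4 - \left(11 D - \sqrt{D^{2} + T^{2}} T\right) = -4 - \left(11 D - T \sqrt{D^{2} + T^{2}}\right) = -4 - 11 D + T \sqrt{D^{2} + T^{2}}$)
$-107 - 92 x{\left(6,10 \right)} = -107 - 92 \left(-4 - 66 + 10 \sqrt{6^{2} + 10^{2}}\right) = -107 - 92 \left(-4 - 66 + 10 \sqrt{36 + 100}\right) = -107 - 92 \left(-4 - 66 + 10 \sqrt{136}\right) = -107 - 92 \left(-4 - 66 + 10 \cdot 2 \sqrt{34}\right) = -107 - 92 \left(-4 - 66 + 20 \sqrt{34}\right) = -107 - 92 \left(-70 + 20 \sqrt{34}\right) = -107 + \left(6440 - 1840 \sqrt{34}\right) = 6333 - 1840 \sqrt{34}$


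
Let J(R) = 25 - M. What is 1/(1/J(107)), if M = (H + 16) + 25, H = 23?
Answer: -39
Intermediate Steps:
M = 64 (M = (23 + 16) + 25 = 39 + 25 = 64)
J(R) = -39 (J(R) = 25 - 1*64 = 25 - 64 = -39)
1/(1/J(107)) = 1/(1/(-39)) = 1/(-1/39) = -39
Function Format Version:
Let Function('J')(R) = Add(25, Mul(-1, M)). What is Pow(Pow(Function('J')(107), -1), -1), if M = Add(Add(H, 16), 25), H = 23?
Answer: -39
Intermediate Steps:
M = 64 (M = Add(Add(23, 16), 25) = Add(39, 25) = 64)
Function('J')(R) = -39 (Function('J')(R) = Add(25, Mul(-1, 64)) = Add(25, -64) = -39)
Pow(Pow(Function('J')(107), -1), -1) = Pow(Pow(-39, -1), -1) = Pow(Rational(-1, 39), -1) = -39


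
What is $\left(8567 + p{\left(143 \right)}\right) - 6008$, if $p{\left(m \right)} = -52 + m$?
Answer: $2650$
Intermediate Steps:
$\left(8567 + p{\left(143 \right)}\right) - 6008 = \left(8567 + \left(-52 + 143\right)\right) - 6008 = \left(8567 + 91\right) - 6008 = 8658 - 6008 = 2650$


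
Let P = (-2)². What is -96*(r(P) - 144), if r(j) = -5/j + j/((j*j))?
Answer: 13920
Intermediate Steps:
P = 4
r(j) = -4/j (r(j) = -5/j + j/(j²) = -5/j + j/j² = -5/j + 1/j = -4/j)
-96*(r(P) - 144) = -96*(-4/4 - 144) = -96*(-4*¼ - 144) = -96*(-1 - 144) = -96*(-145) = 13920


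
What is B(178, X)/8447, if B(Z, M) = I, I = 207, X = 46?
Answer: 207/8447 ≈ 0.024506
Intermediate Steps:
B(Z, M) = 207
B(178, X)/8447 = 207/8447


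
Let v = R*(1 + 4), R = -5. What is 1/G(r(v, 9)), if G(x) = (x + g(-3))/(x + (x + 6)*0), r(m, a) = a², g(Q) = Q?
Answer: 27/26 ≈ 1.0385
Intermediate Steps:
v = -25 (v = -5*(1 + 4) = -5*5 = -25)
G(x) = (-3 + x)/x (G(x) = (x - 3)/(x + (x + 6)*0) = (-3 + x)/(x + (6 + x)*0) = (-3 + x)/(x + 0) = (-3 + x)/x)
1/G(r(v, 9)) = 1/((-3 + 9²)/(9²)) = 1/((-3 + 81)/81) = 1/((1/81)*78) = 1/(26/27) = 27/26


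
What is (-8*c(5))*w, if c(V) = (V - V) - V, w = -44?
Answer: -1760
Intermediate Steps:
c(V) = -V (c(V) = 0 - V = -V)
(-8*c(5))*w = -(-8)*5*(-44) = -8*(-5)*(-44) = 40*(-44) = -1760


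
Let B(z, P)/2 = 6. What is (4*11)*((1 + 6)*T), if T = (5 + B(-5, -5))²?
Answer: 89012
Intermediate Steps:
B(z, P) = 12 (B(z, P) = 2*6 = 12)
T = 289 (T = (5 + 12)² = 17² = 289)
(4*11)*((1 + 6)*T) = (4*11)*((1 + 6)*289) = 44*(7*289) = 44*2023 = 89012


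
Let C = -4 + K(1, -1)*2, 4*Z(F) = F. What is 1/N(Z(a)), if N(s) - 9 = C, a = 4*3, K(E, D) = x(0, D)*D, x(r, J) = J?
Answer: ⅐ ≈ 0.14286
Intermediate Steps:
K(E, D) = D² (K(E, D) = D*D = D²)
a = 12
Z(F) = F/4
C = -2 (C = -4 + (-1)²*2 = -4 + 1*2 = -4 + 2 = -2)
N(s) = 7 (N(s) = 9 - 2 = 7)
1/N(Z(a)) = 1/7 = ⅐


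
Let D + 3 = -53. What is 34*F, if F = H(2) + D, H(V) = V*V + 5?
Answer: -1598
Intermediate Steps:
H(V) = 5 + V**2 (H(V) = V**2 + 5 = 5 + V**2)
D = -56 (D = -3 - 53 = -56)
F = -47 (F = (5 + 2**2) - 56 = (5 + 4) - 56 = 9 - 56 = -47)
34*F = 34*(-47) = -1598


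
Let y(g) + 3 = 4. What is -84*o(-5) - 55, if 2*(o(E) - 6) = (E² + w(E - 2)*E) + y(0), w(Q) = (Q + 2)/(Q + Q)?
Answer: -1576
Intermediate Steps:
y(g) = 1 (y(g) = -3 + 4 = 1)
w(Q) = (2 + Q)/(2*Q) (w(Q) = (2 + Q)/((2*Q)) = (2 + Q)*(1/(2*Q)) = (2 + Q)/(2*Q))
o(E) = 13/2 + E²/2 + E²/(4*(-2 + E)) (o(E) = 6 + ((E² + ((2 + (E - 2))/(2*(E - 2)))*E) + 1)/2 = 6 + ((E² + ((2 + (-2 + E))/(2*(-2 + E)))*E) + 1)/2 = 6 + ((E² + (E/(2*(-2 + E)))*E) + 1)/2 = 6 + ((E² + E²/(2*(-2 + E))) + 1)/2 = 6 + (1 + E² + E²/(2*(-2 + E)))/2 = 6 + (½ + E²/2 + E²/(4*(-2 + E))) = 13/2 + E²/2 + E²/(4*(-2 + E)))
-84*o(-5) - 55 = -21*((-5)² + 2*(-2 - 5)*(13 + (-5)²))/(-2 - 5) - 55 = -21*(25 + 2*(-7)*(13 + 25))/(-7) - 55 = -21*(-1)*(25 + 2*(-7)*38)/7 - 55 = -21*(-1)*(25 - 532)/7 - 55 = -21*(-1)*(-507)/7 - 55 = -84*507/28 - 55 = -1521 - 55 = -1576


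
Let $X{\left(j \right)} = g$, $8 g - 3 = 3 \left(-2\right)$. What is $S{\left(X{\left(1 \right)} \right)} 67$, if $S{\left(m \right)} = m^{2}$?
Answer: $\frac{603}{64} \approx 9.4219$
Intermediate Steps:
$g = - \frac{3}{8}$ ($g = \frac{3}{8} + \frac{3 \left(-2\right)}{8} = \frac{3}{8} + \frac{1}{8} \left(-6\right) = \frac{3}{8} - \frac{3}{4} = - \frac{3}{8} \approx -0.375$)
$X{\left(j \right)} = - \frac{3}{8}$
$S{\left(X{\left(1 \right)} \right)} 67 = \left(- \frac{3}{8}\right)^{2} \cdot 67 = \frac{9}{64} \cdot 67 = \frac{603}{64}$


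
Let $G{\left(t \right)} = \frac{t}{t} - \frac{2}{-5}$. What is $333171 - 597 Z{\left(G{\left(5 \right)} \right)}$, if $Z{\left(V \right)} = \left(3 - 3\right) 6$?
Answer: $333171$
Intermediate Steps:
$G{\left(t \right)} = \frac{7}{5}$ ($G{\left(t \right)} = 1 - - \frac{2}{5} = 1 + \frac{2}{5} = \frac{7}{5}$)
$Z{\left(V \right)} = 0$ ($Z{\left(V \right)} = 0 \cdot 6 = 0$)
$333171 - 597 Z{\left(G{\left(5 \right)} \right)} = 333171 - 597 \cdot 0 = 333171 - 0 = 333171 + 0 = 333171$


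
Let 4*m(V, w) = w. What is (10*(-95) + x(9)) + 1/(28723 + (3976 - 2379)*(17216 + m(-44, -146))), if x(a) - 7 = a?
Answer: -51303470244/54928769 ≈ -934.00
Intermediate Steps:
m(V, w) = w/4
x(a) = 7 + a
(10*(-95) + x(9)) + 1/(28723 + (3976 - 2379)*(17216 + m(-44, -146))) = (10*(-95) + (7 + 9)) + 1/(28723 + (3976 - 2379)*(17216 + (1/4)*(-146))) = (-950 + 16) + 1/(28723 + 1597*(17216 - 73/2)) = -934 + 1/(28723 + 1597*(34359/2)) = -934 + 1/(28723 + 54871323/2) = -934 + 1/(54928769/2) = -934 + 2/54928769 = -51303470244/54928769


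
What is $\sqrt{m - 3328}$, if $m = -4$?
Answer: $14 i \sqrt{17} \approx 57.724 i$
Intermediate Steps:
$\sqrt{m - 3328} = \sqrt{-4 - 3328} = \sqrt{-3332} = 14 i \sqrt{17}$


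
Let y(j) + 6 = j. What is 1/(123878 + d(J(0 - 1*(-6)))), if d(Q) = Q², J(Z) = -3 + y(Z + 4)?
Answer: 1/123879 ≈ 8.0724e-6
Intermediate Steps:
y(j) = -6 + j
J(Z) = -5 + Z (J(Z) = -3 + (-6 + (Z + 4)) = -3 + (-6 + (4 + Z)) = -3 + (-2 + Z) = -5 + Z)
1/(123878 + d(J(0 - 1*(-6)))) = 1/(123878 + (-5 + (0 - 1*(-6)))²) = 1/(123878 + (-5 + (0 + 6))²) = 1/(123878 + (-5 + 6)²) = 1/(123878 + 1²) = 1/(123878 + 1) = 1/123879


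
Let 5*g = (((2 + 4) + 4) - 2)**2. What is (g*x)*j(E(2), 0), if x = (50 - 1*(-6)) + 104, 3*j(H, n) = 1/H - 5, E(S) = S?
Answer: -3072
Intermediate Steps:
j(H, n) = -5/3 + 1/(3*H) (j(H, n) = (1/H - 5)/3 = (-5 + 1/H)/3 = -5/3 + 1/(3*H))
x = 160 (x = (50 + 6) + 104 = 56 + 104 = 160)
g = 64/5 (g = (((2 + 4) + 4) - 2)**2/5 = ((6 + 4) - 2)**2/5 = (10 - 2)**2/5 = (1/5)*8**2 = (1/5)*64 = 64/5 ≈ 12.800)
(g*x)*j(E(2), 0) = ((64/5)*160)*((1/3)*(1 - 5*2)/2) = 2048*((1/3)*(1/2)*(1 - 10)) = 2048*((1/3)*(1/2)*(-9)) = 2048*(-3/2) = -3072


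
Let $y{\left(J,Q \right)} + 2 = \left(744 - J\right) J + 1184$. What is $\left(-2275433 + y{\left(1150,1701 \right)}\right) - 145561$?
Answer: $-2886712$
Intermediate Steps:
$y{\left(J,Q \right)} = 1182 + J \left(744 - J\right)$ ($y{\left(J,Q \right)} = -2 + \left(\left(744 - J\right) J + 1184\right) = -2 + \left(J \left(744 - J\right) + 1184\right) = -2 + \left(1184 + J \left(744 - J\right)\right) = 1182 + J \left(744 - J\right)$)
$\left(-2275433 + y{\left(1150,1701 \right)}\right) - 145561 = \left(-2275433 + \left(1182 - 1150^{2} + 744 \cdot 1150\right)\right) - 145561 = \left(-2275433 + \left(1182 - 1322500 + 855600\right)\right) - 145561 = \left(-2275433 - 465718\right) - 145561 = -2741151 - 145561 = -2886712$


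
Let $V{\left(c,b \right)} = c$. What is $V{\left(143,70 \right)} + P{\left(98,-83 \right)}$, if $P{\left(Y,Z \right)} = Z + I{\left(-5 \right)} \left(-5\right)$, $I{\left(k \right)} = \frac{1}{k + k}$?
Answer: $\frac{121}{2} \approx 60.5$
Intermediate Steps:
$I{\left(k \right)} = \frac{1}{2 k}$
$P{\left(Y,Z \right)} = \frac{1}{2} + Z$ ($P{\left(Y,Z \right)} = Z + \frac{1}{2 \left(-5\right)} \left(-5\right) = Z + \frac{1}{2} \left(- \frac{1}{5}\right) \left(-5\right) = Z - - \frac{1}{2} = Z + \frac{1}{2} = \frac{1}{2} + Z$)
$V{\left(143,70 \right)} + P{\left(98,-83 \right)} = 143 + \left(\frac{1}{2} - 83\right) = 143 - \frac{165}{2} = \frac{121}{2}$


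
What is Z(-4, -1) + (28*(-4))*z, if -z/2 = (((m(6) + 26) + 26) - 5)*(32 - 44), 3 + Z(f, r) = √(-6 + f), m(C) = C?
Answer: -142467 + I*√10 ≈ -1.4247e+5 + 3.1623*I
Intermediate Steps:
Z(f, r) = -3 + √(-6 + f)
z = 1272 (z = -2*(((6 + 26) + 26) - 5)*(32 - 44) = -2*((32 + 26) - 5)*(-12) = -2*(58 - 5)*(-12) = -106*(-12) = -2*(-636) = 1272)
Z(-4, -1) + (28*(-4))*z = (-3 + √(-6 - 4)) + (28*(-4))*1272 = (-3 + √(-10)) - 112*1272 = (-3 + I*√10) - 142464 = -142467 + I*√10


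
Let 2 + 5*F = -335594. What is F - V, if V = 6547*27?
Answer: -1219441/5 ≈ -2.4389e+5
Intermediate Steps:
F = -335596/5 (F = -2/5 + (1/5)*(-335594) = -2/5 - 335594/5 = -335596/5 ≈ -67119.)
V = 176769
F - V = -335596/5 - 1*176769 = -335596/5 - 176769 = -1219441/5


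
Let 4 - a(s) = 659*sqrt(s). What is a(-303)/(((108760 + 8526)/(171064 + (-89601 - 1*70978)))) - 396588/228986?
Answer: -9227636832/6714212999 - 6909615*I*sqrt(303)/117286 ≈ -1.3743 - 1025.5*I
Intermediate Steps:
a(s) = 4 - 659*sqrt(s)
a(-303)/(((108760 + 8526)/(171064 + (-89601 - 1*70978)))) - 396588/228986 = (4 - 659*I*sqrt(303))/(((108760 + 8526)/(171064 + (-89601 - 1*70978)))) - 396588/228986 = (4 - 659*I*sqrt(303))/((117286/(171064 + (-89601 - 70978)))) - 396588*1/228986 = (4 - 659*I*sqrt(303))/((117286/(171064 - 160579))) - 198294/114493 = (4 - 659*I*sqrt(303))/((117286/10485)) - 198294/114493 = (4 - 659*I*sqrt(303))/((117286*(1/10485))) - 198294/114493 = (4 - 659*I*sqrt(303))/(117286/10485) - 198294/114493 = (4 - 659*I*sqrt(303))*(10485/117286) - 198294/114493 = (20970/58643 - 6909615*I*sqrt(303)/117286) - 198294/114493 = -9227636832/6714212999 - 6909615*I*sqrt(303)/117286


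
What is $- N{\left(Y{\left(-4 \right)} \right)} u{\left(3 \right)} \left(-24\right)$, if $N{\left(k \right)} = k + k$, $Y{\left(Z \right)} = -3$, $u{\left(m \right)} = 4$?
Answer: $-576$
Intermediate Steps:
$N{\left(k \right)} = 2 k$
$- N{\left(Y{\left(-4 \right)} \right)} u{\left(3 \right)} \left(-24\right) = - 2 \left(-3\right) 4 \left(-24\right) = \left(-1\right) \left(-6\right) 4 \left(-24\right) = 6 \cdot 4 \left(-24\right) = 24 \left(-24\right) = -576$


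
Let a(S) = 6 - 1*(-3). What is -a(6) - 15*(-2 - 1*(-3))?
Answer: -24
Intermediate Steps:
a(S) = 9 (a(S) = 6 + 3 = 9)
-a(6) - 15*(-2 - 1*(-3)) = -1*9 - 15*(-2 - 1*(-3)) = -9 - 15*(-2 + 3) = -9 - 15*1 = -9 - 15 = -24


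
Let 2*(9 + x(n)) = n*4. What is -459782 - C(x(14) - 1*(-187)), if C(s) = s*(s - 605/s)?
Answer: -501613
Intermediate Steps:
x(n) = -9 + 2*n (x(n) = -9 + (n*4)/2 = -9 + (4*n)/2 = -9 + 2*n)
-459782 - C(x(14) - 1*(-187)) = -459782 - (-605 + ((-9 + 2*14) - 1*(-187))**2) = -459782 - (-605 + ((-9 + 28) + 187)**2) = -459782 - (-605 + (19 + 187)**2) = -459782 - (-605 + 206**2) = -459782 - (-605 + 42436) = -459782 - 1*41831 = -459782 - 41831 = -501613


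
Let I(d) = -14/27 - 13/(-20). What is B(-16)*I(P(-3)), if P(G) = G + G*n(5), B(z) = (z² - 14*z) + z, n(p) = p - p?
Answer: 8236/135 ≈ 61.007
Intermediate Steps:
n(p) = 0
B(z) = z² - 13*z
P(G) = G (P(G) = G + G*0 = G + 0 = G)
I(d) = 71/540 (I(d) = -14*1/27 - 13*(-1/20) = -14/27 + 13/20 = 71/540)
B(-16)*I(P(-3)) = -16*(-13 - 16)*(71/540) = -16*(-29)*(71/540) = 464*(71/540) = 8236/135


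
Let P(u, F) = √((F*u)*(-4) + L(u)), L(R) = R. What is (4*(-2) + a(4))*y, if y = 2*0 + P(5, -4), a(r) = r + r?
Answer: 0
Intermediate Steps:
a(r) = 2*r
P(u, F) = √(u - 4*F*u) (P(u, F) = √((F*u)*(-4) + u) = √(-4*F*u + u) = √(u - 4*F*u))
y = √85 (y = 2*0 + √(5*(1 - 4*(-4))) = 0 + √(5*(1 + 16)) = 0 + √(5*17) = 0 + √85 = √85 ≈ 9.2195)
(4*(-2) + a(4))*y = (4*(-2) + 2*4)*√85 = (-8 + 8)*√85 = 0*√85 = 0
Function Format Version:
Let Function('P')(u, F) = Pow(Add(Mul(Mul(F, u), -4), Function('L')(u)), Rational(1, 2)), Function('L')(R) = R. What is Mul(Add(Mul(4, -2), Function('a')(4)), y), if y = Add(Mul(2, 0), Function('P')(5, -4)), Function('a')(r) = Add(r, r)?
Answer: 0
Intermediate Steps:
Function('a')(r) = Mul(2, r)
Function('P')(u, F) = Pow(Add(u, Mul(-4, F, u)), Rational(1, 2)) (Function('P')(u, F) = Pow(Add(Mul(Mul(F, u), -4), u), Rational(1, 2)) = Pow(Add(Mul(-4, F, u), u), Rational(1, 2)) = Pow(Add(u, Mul(-4, F, u)), Rational(1, 2)))
y = Pow(85, Rational(1, 2)) (y = Add(Mul(2, 0), Pow(Mul(5, Add(1, Mul(-4, -4))), Rational(1, 2))) = Add(0, Pow(Mul(5, Add(1, 16)), Rational(1, 2))) = Add(0, Pow(Mul(5, 17), Rational(1, 2))) = Add(0, Pow(85, Rational(1, 2))) = Pow(85, Rational(1, 2)) ≈ 9.2195)
Mul(Add(Mul(4, -2), Function('a')(4)), y) = Mul(Add(Mul(4, -2), Mul(2, 4)), Pow(85, Rational(1, 2))) = Mul(Add(-8, 8), Pow(85, Rational(1, 2))) = Mul(0, Pow(85, Rational(1, 2))) = 0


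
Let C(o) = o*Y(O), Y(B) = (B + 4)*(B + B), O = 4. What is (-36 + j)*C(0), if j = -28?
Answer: 0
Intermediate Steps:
Y(B) = 2*B*(4 + B) (Y(B) = (4 + B)*(2*B) = 2*B*(4 + B))
C(o) = 64*o (C(o) = o*(2*4*(4 + 4)) = o*(2*4*8) = o*64 = 64*o)
(-36 + j)*C(0) = (-36 - 28)*(64*0) = -64*0 = 0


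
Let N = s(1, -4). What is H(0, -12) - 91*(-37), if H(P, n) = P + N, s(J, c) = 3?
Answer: 3370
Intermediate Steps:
N = 3
H(P, n) = 3 + P (H(P, n) = P + 3 = 3 + P)
H(0, -12) - 91*(-37) = (3 + 0) - 91*(-37) = 3 + 3367 = 3370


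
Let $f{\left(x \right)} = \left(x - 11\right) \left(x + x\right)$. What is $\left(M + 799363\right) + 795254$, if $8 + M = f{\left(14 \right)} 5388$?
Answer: $2047201$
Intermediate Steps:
$f{\left(x \right)} = 2 x \left(-11 + x\right)$ ($f{\left(x \right)} = \left(-11 + x\right) 2 x = 2 x \left(-11 + x\right)$)
$M = 452584$ ($M = -8 + 2 \cdot 14 \left(-11 + 14\right) 5388 = -8 + 2 \cdot 14 \cdot 3 \cdot 5388 = -8 + 84 \cdot 5388 = -8 + 452592 = 452584$)
$\left(M + 799363\right) + 795254 = \left(452584 + 799363\right) + 795254 = 1251947 + 795254 = 2047201$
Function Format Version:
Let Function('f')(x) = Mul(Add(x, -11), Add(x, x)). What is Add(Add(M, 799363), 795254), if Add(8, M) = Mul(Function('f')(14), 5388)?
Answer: 2047201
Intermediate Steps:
Function('f')(x) = Mul(2, x, Add(-11, x)) (Function('f')(x) = Mul(Add(-11, x), Mul(2, x)) = Mul(2, x, Add(-11, x)))
M = 452584 (M = Add(-8, Mul(Mul(2, 14, Add(-11, 14)), 5388)) = Add(-8, Mul(Mul(2, 14, 3), 5388)) = Add(-8, Mul(84, 5388)) = Add(-8, 452592) = 452584)
Add(Add(M, 799363), 795254) = Add(Add(452584, 799363), 795254) = Add(1251947, 795254) = 2047201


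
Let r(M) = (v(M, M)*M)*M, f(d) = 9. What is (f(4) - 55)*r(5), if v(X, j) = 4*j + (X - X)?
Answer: -23000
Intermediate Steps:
v(X, j) = 4*j (v(X, j) = 4*j + 0 = 4*j)
r(M) = 4*M³ (r(M) = ((4*M)*M)*M = (4*M²)*M = 4*M³)
(f(4) - 55)*r(5) = (9 - 55)*(4*5³) = -184*125 = -46*500 = -23000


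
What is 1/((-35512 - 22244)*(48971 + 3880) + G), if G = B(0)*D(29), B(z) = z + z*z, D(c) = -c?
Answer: -1/3052462356 ≈ -3.2760e-10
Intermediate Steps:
B(z) = z + z**2
G = 0 (G = (0*(1 + 0))*(-1*29) = (0*1)*(-29) = 0*(-29) = 0)
1/((-35512 - 22244)*(48971 + 3880) + G) = 1/((-35512 - 22244)*(48971 + 3880) + 0) = 1/(-57756*52851 + 0) = 1/(-3052462356 + 0) = 1/(-3052462356) = -1/3052462356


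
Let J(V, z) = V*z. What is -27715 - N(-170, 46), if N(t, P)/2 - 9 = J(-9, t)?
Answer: -30793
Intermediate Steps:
N(t, P) = 18 - 18*t (N(t, P) = 18 + 2*(-9*t) = 18 - 18*t)
-27715 - N(-170, 46) = -27715 - (18 - 18*(-170)) = -27715 - (18 + 3060) = -27715 - 1*3078 = -27715 - 3078 = -30793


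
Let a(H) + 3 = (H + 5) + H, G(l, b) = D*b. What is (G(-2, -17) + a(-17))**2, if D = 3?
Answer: 6889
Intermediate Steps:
G(l, b) = 3*b
a(H) = 2 + 2*H (a(H) = -3 + ((H + 5) + H) = -3 + ((5 + H) + H) = -3 + (5 + 2*H) = 2 + 2*H)
(G(-2, -17) + a(-17))**2 = (3*(-17) + (2 + 2*(-17)))**2 = (-51 + (2 - 34))**2 = (-51 - 32)**2 = (-83)**2 = 6889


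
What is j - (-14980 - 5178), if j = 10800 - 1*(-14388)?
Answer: 45346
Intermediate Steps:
j = 25188 (j = 10800 + 14388 = 25188)
j - (-14980 - 5178) = 25188 - (-14980 - 5178) = 25188 - 1*(-20158) = 25188 + 20158 = 45346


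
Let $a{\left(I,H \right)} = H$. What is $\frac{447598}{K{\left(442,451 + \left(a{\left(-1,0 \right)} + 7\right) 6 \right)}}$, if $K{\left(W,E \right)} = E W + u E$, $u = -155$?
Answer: $\frac{447598}{141491} \approx 3.1634$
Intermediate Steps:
$K{\left(W,E \right)} = - 155 E + E W$ ($K{\left(W,E \right)} = E W - 155 E = - 155 E + E W$)
$\frac{447598}{K{\left(442,451 + \left(a{\left(-1,0 \right)} + 7\right) 6 \right)}} = \frac{447598}{\left(451 + \left(0 + 7\right) 6\right) \left(-155 + 442\right)} = \frac{447598}{\left(451 + 7 \cdot 6\right) 287} = \frac{447598}{\left(451 + 42\right) 287} = \frac{447598}{493 \cdot 287} = \frac{447598}{141491}$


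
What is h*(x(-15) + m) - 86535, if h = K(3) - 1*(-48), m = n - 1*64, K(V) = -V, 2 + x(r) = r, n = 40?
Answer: -88380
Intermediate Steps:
x(r) = -2 + r
m = -24 (m = 40 - 1*64 = 40 - 64 = -24)
h = 45 (h = -1*3 - 1*(-48) = -3 + 48 = 45)
h*(x(-15) + m) - 86535 = 45*((-2 - 15) - 24) - 86535 = 45*(-17 - 24) - 86535 = 45*(-41) - 86535 = -1845 - 86535 = -88380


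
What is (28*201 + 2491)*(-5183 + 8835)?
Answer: 29650588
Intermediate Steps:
(28*201 + 2491)*(-5183 + 8835) = (5628 + 2491)*3652 = 8119*3652 = 29650588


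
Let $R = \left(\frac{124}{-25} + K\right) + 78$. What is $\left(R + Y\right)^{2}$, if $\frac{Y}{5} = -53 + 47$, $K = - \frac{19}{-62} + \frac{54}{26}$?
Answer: $\frac{837739308961}{406022500} \approx 2063.3$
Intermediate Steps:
$K = \frac{1921}{806}$ ($K = \left(-19\right) \left(- \frac{1}{62}\right) + 54 \cdot \frac{1}{26} = \frac{19}{62} + \frac{27}{13} = \frac{1921}{806} \approx 2.3834$)
$Y = -30$ ($Y = 5 \left(-53 + 47\right) = 5 \left(-6\right) = -30$)
$R = \frac{1519781}{20150}$ ($R = \left(\frac{124}{-25} + \frac{1921}{806}\right) + 78 = \left(124 \left(- \frac{1}{25}\right) + \frac{1921}{806}\right) + 78 = \left(- \frac{124}{25} + \frac{1921}{806}\right) + 78 = - \frac{51919}{20150} + 78 = \frac{1519781}{20150} \approx 75.423$)
$\left(R + Y\right)^{2} = \left(\frac{1519781}{20150} - 30\right)^{2} = \left(\frac{915281}{20150}\right)^{2} = \frac{837739308961}{406022500}$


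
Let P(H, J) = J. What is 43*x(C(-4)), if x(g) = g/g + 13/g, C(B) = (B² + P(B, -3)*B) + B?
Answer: 1591/24 ≈ 66.292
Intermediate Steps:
C(B) = B² - 2*B (C(B) = (B² - 3*B) + B = B² - 2*B)
x(g) = 1 + 13/g
43*x(C(-4)) = 43*((13 - 4*(-2 - 4))/((-4*(-2 - 4)))) = 43*((13 - 4*(-6))/((-4*(-6)))) = 43*((13 + 24)/24) = 43*((1/24)*37) = 43*(37/24) = 1591/24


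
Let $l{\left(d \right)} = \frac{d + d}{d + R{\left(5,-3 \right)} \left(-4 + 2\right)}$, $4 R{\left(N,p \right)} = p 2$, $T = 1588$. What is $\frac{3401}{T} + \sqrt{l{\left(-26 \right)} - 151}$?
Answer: $\frac{3401}{1588} + \frac{i \sqrt{78683}}{23} \approx 2.1417 + 12.196 i$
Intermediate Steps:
$R{\left(N,p \right)} = \frac{p}{2}$ ($R{\left(N,p \right)} = \frac{p 2}{4} = \frac{2 p}{4} = \frac{p}{2}$)
$l{\left(d \right)} = \frac{2 d}{3 + d}$ ($l{\left(d \right)} = \frac{d + d}{d + \frac{1}{2} \left(-3\right) \left(-4 + 2\right)} = \frac{2 d}{d - -3} = \frac{2 d}{d + 3} = \frac{2 d}{3 + d}$)
$\frac{3401}{T} + \sqrt{l{\left(-26 \right)} - 151} = \frac{3401}{1588} + \sqrt{2 \left(-26\right) \frac{1}{3 - 26} - 151} = 3401 \cdot \frac{1}{1588} + \sqrt{2 \left(-26\right) \frac{1}{-23} - 151} = \frac{3401}{1588} + \sqrt{2 \left(-26\right) \left(- \frac{1}{23}\right) - 151} = \frac{3401}{1588} + \sqrt{\frac{52}{23} - 151} = \frac{3401}{1588} + \sqrt{- \frac{3421}{23}} = \frac{3401}{1588} + \frac{i \sqrt{78683}}{23}$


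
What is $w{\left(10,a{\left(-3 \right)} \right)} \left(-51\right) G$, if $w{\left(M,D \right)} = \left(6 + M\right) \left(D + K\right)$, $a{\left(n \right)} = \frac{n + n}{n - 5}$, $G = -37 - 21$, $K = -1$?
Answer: $-11832$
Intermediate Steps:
$G = -58$
$a{\left(n \right)} = \frac{2 n}{-5 + n}$
$w{\left(M,D \right)} = \left(-1 + D\right) \left(6 + M\right)$ ($w{\left(M,D \right)} = \left(6 + M\right) \left(D - 1\right) = \left(6 + M\right) \left(-1 + D\right) = \left(-1 + D\right) \left(6 + M\right)$)
$w{\left(10,a{\left(-3 \right)} \right)} \left(-51\right) G = \left(-6 - 10 + 6 \cdot 2 \left(-3\right) \frac{1}{-5 - 3} + 2 \left(-3\right) \frac{1}{-5 - 3} \cdot 10\right) \left(-51\right) \left(-58\right) = \left(-6 - 10 + 6 \cdot 2 \left(-3\right) \frac{1}{-8} + 2 \left(-3\right) \frac{1}{-8} \cdot 10\right) \left(-51\right) \left(-58\right) = \left(-6 - 10 + 6 \cdot 2 \left(-3\right) \left(- \frac{1}{8}\right) + 2 \left(-3\right) \left(- \frac{1}{8}\right) 10\right) \left(-51\right) \left(-58\right) = \left(-6 - 10 + 6 \cdot \frac{3}{4} + \frac{3}{4} \cdot 10\right) \left(-51\right) \left(-58\right) = \left(-6 - 10 + \frac{9}{2} + \frac{15}{2}\right) \left(-51\right) \left(-58\right) = \left(-4\right) \left(-51\right) \left(-58\right) = 204 \left(-58\right) = -11832$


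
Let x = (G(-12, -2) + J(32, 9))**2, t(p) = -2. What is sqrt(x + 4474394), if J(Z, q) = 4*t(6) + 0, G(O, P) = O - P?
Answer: sqrt(4474718) ≈ 2115.4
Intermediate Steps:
J(Z, q) = -8 (J(Z, q) = 4*(-2) + 0 = -8 + 0 = -8)
x = 324 (x = ((-12 - 1*(-2)) - 8)**2 = ((-12 + 2) - 8)**2 = (-10 - 8)**2 = (-18)**2 = 324)
sqrt(x + 4474394) = sqrt(324 + 4474394) = sqrt(4474718)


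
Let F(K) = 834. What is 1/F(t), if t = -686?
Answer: 1/834 ≈ 0.0011990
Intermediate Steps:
1/F(t) = 1/834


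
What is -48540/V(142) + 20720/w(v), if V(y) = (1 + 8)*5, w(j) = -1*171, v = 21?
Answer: -205172/171 ≈ -1199.8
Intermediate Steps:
w(j) = -171
V(y) = 45 (V(y) = 9*5 = 45)
-48540/V(142) + 20720/w(v) = -48540/45 + 20720/(-171) = -48540*1/45 + 20720*(-1/171) = -3236/3 - 20720/171 = -205172/171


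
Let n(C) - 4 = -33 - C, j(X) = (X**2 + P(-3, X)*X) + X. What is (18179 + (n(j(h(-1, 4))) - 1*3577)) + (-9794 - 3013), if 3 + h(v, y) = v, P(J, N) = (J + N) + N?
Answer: 1710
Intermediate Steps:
P(J, N) = J + 2*N
h(v, y) = -3 + v
j(X) = X + X**2 + X*(-3 + 2*X) (j(X) = (X**2 + (-3 + 2*X)*X) + X = (X**2 + X*(-3 + 2*X)) + X = X + X**2 + X*(-3 + 2*X))
n(C) = -29 - C (n(C) = 4 + (-33 - C) = -29 - C)
(18179 + (n(j(h(-1, 4))) - 1*3577)) + (-9794 - 3013) = (18179 + ((-29 - (-3 - 1)*(-2 + 3*(-3 - 1))) - 1*3577)) + (-9794 - 3013) = (18179 + ((-29 - (-4)*(-2 + 3*(-4))) - 3577)) - 12807 = (18179 + ((-29 - (-4)*(-2 - 12)) - 3577)) - 12807 = (18179 + ((-29 - (-4)*(-14)) - 3577)) - 12807 = (18179 + ((-29 - 1*56) - 3577)) - 12807 = (18179 + ((-29 - 56) - 3577)) - 12807 = (18179 + (-85 - 3577)) - 12807 = (18179 - 3662) - 12807 = 14517 - 12807 = 1710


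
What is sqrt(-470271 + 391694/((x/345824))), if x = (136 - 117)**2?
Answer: 5*sqrt(5411496721)/19 ≈ 19359.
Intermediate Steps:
x = 361 (x = 19**2 = 361)
sqrt(-470271 + 391694/((x/345824))) = sqrt(-470271 + 391694/((361/345824))) = sqrt(-470271 + 391694/((361*(1/345824)))) = sqrt(-470271 + 391694/(361/345824)) = sqrt(-470271 + 391694*(345824/361)) = sqrt(-470271 + 135457185856/361) = sqrt(135287418025/361) = 5*sqrt(5411496721)/19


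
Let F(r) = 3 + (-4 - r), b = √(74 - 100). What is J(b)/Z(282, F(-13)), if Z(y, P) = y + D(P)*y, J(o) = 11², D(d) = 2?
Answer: 121/846 ≈ 0.14303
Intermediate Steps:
b = I*√26 (b = √(-26) = I*√26 ≈ 5.099*I)
J(o) = 121
F(r) = -1 - r
Z(y, P) = 3*y (Z(y, P) = y + 2*y = 3*y)
J(b)/Z(282, F(-13)) = 121/((3*282)) = 121/846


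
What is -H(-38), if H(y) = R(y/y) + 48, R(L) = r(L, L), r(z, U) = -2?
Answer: -46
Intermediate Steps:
R(L) = -2
H(y) = 46 (H(y) = -2 + 48 = 46)
-H(-38) = -1*46 = -46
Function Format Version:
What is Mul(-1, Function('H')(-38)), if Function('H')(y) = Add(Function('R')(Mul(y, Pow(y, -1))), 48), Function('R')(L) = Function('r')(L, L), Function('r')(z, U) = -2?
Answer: -46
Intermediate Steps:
Function('R')(L) = -2
Function('H')(y) = 46 (Function('H')(y) = Add(-2, 48) = 46)
Mul(-1, Function('H')(-38)) = Mul(-1, 46) = -46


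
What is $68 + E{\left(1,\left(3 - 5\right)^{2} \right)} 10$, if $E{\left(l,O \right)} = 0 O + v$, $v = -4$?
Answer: $28$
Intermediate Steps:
$E{\left(l,O \right)} = -4$ ($E{\left(l,O \right)} = 0 O - 4 = 0 - 4 = -4$)
$68 + E{\left(1,\left(3 - 5\right)^{2} \right)} 10 = 68 - 40 = 28$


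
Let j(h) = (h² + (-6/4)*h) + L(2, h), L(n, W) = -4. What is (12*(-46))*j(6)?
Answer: -12696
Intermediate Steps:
j(h) = -4 + h² - 3*h/2 (j(h) = (h² + (-6/4)*h) - 4 = (h² + (-6*¼)*h) - 4 = (h² - 3*h/2) - 4 = -4 + h² - 3*h/2)
(12*(-46))*j(6) = (12*(-46))*(-4 + 6² - 3/2*6) = -552*(-4 + 36 - 9) = -552*23 = -12696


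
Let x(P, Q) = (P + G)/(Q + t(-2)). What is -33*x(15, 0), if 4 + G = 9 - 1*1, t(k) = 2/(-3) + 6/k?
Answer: 171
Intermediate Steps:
t(k) = -2/3 + 6/k (t(k) = 2*(-1/3) + 6/k = -2/3 + 6/k)
G = 4 (G = -4 + (9 - 1*1) = -4 + (9 - 1) = -4 + 8 = 4)
x(P, Q) = (4 + P)/(-11/3 + Q) (x(P, Q) = (P + 4)/(Q + (-2/3 + 6/(-2))) = (4 + P)/(Q + (-2/3 + 6*(-1/2))) = (4 + P)/(Q + (-2/3 - 3)) = (4 + P)/(Q - 11/3) = (4 + P)/(-11/3 + Q))
-33*x(15, 0) = -99*(4 + 15)/(-11 + 3*0) = -99*19/(-11 + 0) = -99*19/(-11) = -99*(-1)*19/11 = -33*(-57/11) = 171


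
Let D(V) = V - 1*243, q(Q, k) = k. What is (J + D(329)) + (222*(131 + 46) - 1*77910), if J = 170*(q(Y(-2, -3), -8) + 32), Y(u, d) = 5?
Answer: -34450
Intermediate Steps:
J = 4080 (J = 170*(-8 + 32) = 170*24 = 4080)
D(V) = -243 + V (D(V) = V - 243 = -243 + V)
(J + D(329)) + (222*(131 + 46) - 1*77910) = (4080 + (-243 + 329)) + (222*(131 + 46) - 1*77910) = (4080 + 86) + (222*177 - 77910) = 4166 + (39294 - 77910) = 4166 - 38616 = -34450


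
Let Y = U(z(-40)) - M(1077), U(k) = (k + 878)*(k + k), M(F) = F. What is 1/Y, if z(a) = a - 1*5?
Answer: -1/76047 ≈ -1.3150e-5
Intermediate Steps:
z(a) = -5 + a (z(a) = a - 5 = -5 + a)
U(k) = 2*k*(878 + k) (U(k) = (878 + k)*(2*k) = 2*k*(878 + k))
Y = -76047 (Y = 2*(-5 - 40)*(878 + (-5 - 40)) - 1*1077 = 2*(-45)*(878 - 45) - 1077 = 2*(-45)*833 - 1077 = -74970 - 1077 = -76047)
1/Y = 1/(-76047) = -1/76047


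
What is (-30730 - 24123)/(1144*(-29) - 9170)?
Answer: 54853/42346 ≈ 1.2954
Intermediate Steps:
(-30730 - 24123)/(1144*(-29) - 9170) = -54853/(-33176 - 9170) = -54853/(-42346) = -54853*(-1/42346) = 54853/42346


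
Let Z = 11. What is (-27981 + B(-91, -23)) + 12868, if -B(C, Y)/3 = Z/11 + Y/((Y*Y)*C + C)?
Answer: -729044749/48230 ≈ -15116.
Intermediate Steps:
B(C, Y) = -3 - 3*Y/(C + C*Y²) (B(C, Y) = -3*(11/11 + Y/((Y*Y)*C + C)) = -3*(11*(1/11) + Y/(Y²*C + C)) = -3*(1 + Y/(C*Y² + C)) = -3*(1 + Y/(C + C*Y²)) = -3 - 3*Y/(C + C*Y²))
(-27981 + B(-91, -23)) + 12868 = (-27981 + 3*(-1*(-91) - 1*(-23) - 1*(-91)*(-23)²)/(-91*(1 + (-23)²))) + 12868 = (-27981 + 3*(-1/91)*(91 + 23 - 1*(-91)*529)/(1 + 529)) + 12868 = (-27981 + 3*(-1/91)*(91 + 23 + 48139)/530) + 12868 = (-27981 + 3*(-1/91)*(1/530)*48253) + 12868 = (-27981 - 144759/48230) + 12868 = -1349668389/48230 + 12868 = -729044749/48230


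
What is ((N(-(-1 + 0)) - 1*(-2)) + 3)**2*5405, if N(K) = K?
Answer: 194580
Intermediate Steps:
((N(-(-1 + 0)) - 1*(-2)) + 3)**2*5405 = ((-(-1 + 0) - 1*(-2)) + 3)**2*5405 = ((-1*(-1) + 2) + 3)**2*5405 = ((1 + 2) + 3)**2*5405 = (3 + 3)**2*5405 = 6**2*5405 = 36*5405 = 194580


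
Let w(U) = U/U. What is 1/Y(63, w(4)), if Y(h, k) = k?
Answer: 1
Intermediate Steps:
w(U) = 1
1/Y(63, w(4)) = 1/1 = 1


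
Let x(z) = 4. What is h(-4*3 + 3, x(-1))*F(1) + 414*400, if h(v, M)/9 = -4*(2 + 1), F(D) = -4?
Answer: 166032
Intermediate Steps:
h(v, M) = -108 (h(v, M) = 9*(-4*(2 + 1)) = 9*(-4*3) = 9*(-12) = -108)
h(-4*3 + 3, x(-1))*F(1) + 414*400 = -108*(-4) + 414*400 = 432 + 165600 = 166032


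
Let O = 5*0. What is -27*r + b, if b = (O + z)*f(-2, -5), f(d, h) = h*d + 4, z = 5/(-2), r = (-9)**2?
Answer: -2222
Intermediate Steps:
r = 81
O = 0
z = -5/2 (z = 5*(-1/2) = -5/2 ≈ -2.5000)
f(d, h) = 4 + d*h (f(d, h) = d*h + 4 = 4 + d*h)
b = -35 (b = (0 - 5/2)*(4 - 2*(-5)) = -5*(4 + 10)/2 = -5/2*14 = -35)
-27*r + b = -27*81 - 35 = -2187 - 35 = -2222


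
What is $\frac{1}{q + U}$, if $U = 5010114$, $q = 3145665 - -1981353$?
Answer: $\frac{1}{10137132} \approx 9.8647 \cdot 10^{-8}$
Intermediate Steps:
$q = 5127018$ ($q = 3145665 + 1981353 = 5127018$)
$\frac{1}{q + U} = \frac{1}{5127018 + 5010114} = \frac{1}{10137132}$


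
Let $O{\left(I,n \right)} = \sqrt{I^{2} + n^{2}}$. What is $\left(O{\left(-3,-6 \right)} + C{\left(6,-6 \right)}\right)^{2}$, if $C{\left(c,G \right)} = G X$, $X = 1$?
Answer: $81 - 36 \sqrt{5} \approx 0.50155$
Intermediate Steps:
$C{\left(c,G \right)} = G$ ($C{\left(c,G \right)} = G 1 = G$)
$\left(O{\left(-3,-6 \right)} + C{\left(6,-6 \right)}\right)^{2} = \left(\sqrt{\left(-3\right)^{2} + \left(-6\right)^{2}} - 6\right)^{2} = \left(\sqrt{9 + 36} - 6\right)^{2} = \left(\sqrt{45} - 6\right)^{2} = \left(3 \sqrt{5} - 6\right)^{2} = \left(-6 + 3 \sqrt{5}\right)^{2}$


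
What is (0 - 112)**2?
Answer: 12544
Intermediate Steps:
(0 - 112)**2 = (-112)**2 = 12544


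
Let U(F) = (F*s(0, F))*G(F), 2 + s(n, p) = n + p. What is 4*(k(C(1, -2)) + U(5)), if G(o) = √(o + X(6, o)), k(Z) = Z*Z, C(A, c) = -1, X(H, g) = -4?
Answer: 64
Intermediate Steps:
s(n, p) = -2 + n + p (s(n, p) = -2 + (n + p) = -2 + n + p)
k(Z) = Z²
G(o) = √(-4 + o) (G(o) = √(o - 4) = √(-4 + o))
U(F) = F*√(-4 + F)*(-2 + F) (U(F) = (F*(-2 + 0 + F))*√(-4 + F) = (F*(-2 + F))*√(-4 + F) = F*√(-4 + F)*(-2 + F))
4*(k(C(1, -2)) + U(5)) = 4*((-1)² + 5*√(-4 + 5)*(-2 + 5)) = 4*(1 + 5*√1*3) = 4*(1 + 5*1*3) = 4*(1 + 15) = 4*16 = 64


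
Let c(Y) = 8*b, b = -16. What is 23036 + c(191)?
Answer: 22908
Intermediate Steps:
c(Y) = -128 (c(Y) = 8*(-16) = -128)
23036 + c(191) = 23036 - 128 = 22908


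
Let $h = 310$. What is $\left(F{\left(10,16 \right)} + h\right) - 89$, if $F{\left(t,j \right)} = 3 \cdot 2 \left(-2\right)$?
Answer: $209$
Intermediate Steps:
$F{\left(t,j \right)} = -12$ ($F{\left(t,j \right)} = 6 \left(-2\right) = -12$)
$\left(F{\left(10,16 \right)} + h\right) - 89 = \left(-12 + 310\right) - 89 = 298 - 89 = 209$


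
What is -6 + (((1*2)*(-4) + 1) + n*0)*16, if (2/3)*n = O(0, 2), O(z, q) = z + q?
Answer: -118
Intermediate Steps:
O(z, q) = q + z
n = 3 (n = 3*(2 + 0)/2 = (3/2)*2 = 3)
-6 + (((1*2)*(-4) + 1) + n*0)*16 = -6 + (((1*2)*(-4) + 1) + 3*0)*16 = -6 + ((2*(-4) + 1) + 0)*16 = -6 + ((-8 + 1) + 0)*16 = -6 + (-7 + 0)*16 = -6 - 7*16 = -6 - 112 = -118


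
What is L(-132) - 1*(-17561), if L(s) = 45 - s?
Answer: 17738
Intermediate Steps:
L(-132) - 1*(-17561) = (45 - 1*(-132)) - 1*(-17561) = (45 + 132) + 17561 = 177 + 17561 = 17738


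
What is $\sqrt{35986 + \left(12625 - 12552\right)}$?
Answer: $\sqrt{36059} \approx 189.89$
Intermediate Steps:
$\sqrt{35986 + \left(12625 - 12552\right)} = \sqrt{35986 + 73} = \sqrt{36059}$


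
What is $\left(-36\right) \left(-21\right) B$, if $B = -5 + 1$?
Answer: $-3024$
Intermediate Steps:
$B = -4$
$\left(-36\right) \left(-21\right) B = \left(-36\right) \left(-21\right) \left(-4\right) = 756 \left(-4\right) = -3024$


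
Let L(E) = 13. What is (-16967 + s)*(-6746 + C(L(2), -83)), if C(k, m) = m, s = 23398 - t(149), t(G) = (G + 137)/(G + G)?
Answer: -6542701004/149 ≈ -4.3911e+7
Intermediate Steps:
t(G) = (137 + G)/(2*G) (t(G) = (137 + G)/((2*G)) = (137 + G)*(1/(2*G)) = (137 + G)/(2*G))
s = 3486159/149 (s = 23398 - (137 + 149)/(2*149) = 23398 - 286/(2*149) = 23398 - 1*143/149 = 23398 - 143/149 = 3486159/149 ≈ 23397.)
(-16967 + s)*(-6746 + C(L(2), -83)) = (-16967 + 3486159/149)*(-6746 - 83) = (958076/149)*(-6829) = -6542701004/149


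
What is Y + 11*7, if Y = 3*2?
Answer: 83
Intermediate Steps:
Y = 6
Y + 11*7 = 6 + 11*7 = 6 + 77 = 83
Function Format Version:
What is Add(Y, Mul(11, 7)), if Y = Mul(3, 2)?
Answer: 83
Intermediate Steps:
Y = 6
Add(Y, Mul(11, 7)) = Add(6, Mul(11, 7)) = Add(6, 77) = 83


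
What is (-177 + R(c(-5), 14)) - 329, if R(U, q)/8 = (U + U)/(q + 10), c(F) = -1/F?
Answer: -7588/15 ≈ -505.87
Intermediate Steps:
R(U, q) = 16*U/(10 + q) (R(U, q) = 8*((U + U)/(q + 10)) = 8*((2*U)/(10 + q)) = 8*(2*U/(10 + q)) = 16*U/(10 + q))
(-177 + R(c(-5), 14)) - 329 = (-177 + 16*(-1/(-5))/(10 + 14)) - 329 = (-177 + 16*(-1*(-⅕))/24) - 329 = (-177 + 16*(⅕)*(1/24)) - 329 = (-177 + 2/15) - 329 = -2653/15 - 329 = -7588/15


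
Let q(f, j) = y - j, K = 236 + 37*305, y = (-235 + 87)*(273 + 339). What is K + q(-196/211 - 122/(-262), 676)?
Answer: -79731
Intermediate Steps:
y = -90576 (y = -148*612 = -90576)
K = 11521 (K = 236 + 11285 = 11521)
q(f, j) = -90576 - j
K + q(-196/211 - 122/(-262), 676) = 11521 + (-90576 - 1*676) = 11521 + (-90576 - 676) = 11521 - 91252 = -79731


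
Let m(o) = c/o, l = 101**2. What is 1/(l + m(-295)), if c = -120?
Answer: 59/601883 ≈ 9.8026e-5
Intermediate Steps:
l = 10201
m(o) = -120/o
1/(l + m(-295)) = 1/(10201 - 120/(-295)) = 1/(10201 - 120*(-1/295)) = 1/(10201 + 24/59) = 1/(601883/59) = 59/601883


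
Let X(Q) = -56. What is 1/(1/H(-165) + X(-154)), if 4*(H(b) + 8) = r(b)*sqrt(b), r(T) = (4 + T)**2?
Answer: -776042475539/43458378631082 + 25921*I*sqrt(165)/86916757262164 ≈ -0.017857 + 3.8308e-9*I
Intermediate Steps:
H(b) = -8 + sqrt(b)*(4 + b)**2/4 (H(b) = -8 + ((4 + b)**2*sqrt(b))/4 = -8 + (sqrt(b)*(4 + b)**2)/4 = -8 + sqrt(b)*(4 + b)**2/4)
1/(1/H(-165) + X(-154)) = 1/(1/(-8 + sqrt(-165)*(4 - 165)**2/4) - 56) = 1/(1/(-8 + (1/4)*(I*sqrt(165))*(-161)**2) - 56) = 1/(1/(-8 + (1/4)*(I*sqrt(165))*25921) - 56) = 1/(1/(-8 + 25921*I*sqrt(165)/4) - 56) = 1/(-56 + 1/(-8 + 25921*I*sqrt(165)/4))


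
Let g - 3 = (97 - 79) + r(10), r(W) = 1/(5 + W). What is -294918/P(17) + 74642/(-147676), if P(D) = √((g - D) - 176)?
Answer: -37321/73838 + 294918*I*√38685/2579 ≈ -0.50544 + 22492.0*I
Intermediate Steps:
g = 316/15 (g = 3 + ((97 - 79) + 1/(5 + 10)) = 3 + (18 + 1/15) = 3 + 271/15 = 316/15 ≈ 21.067)
P(D) = √(-2324/15 - D) (P(D) = √((316/15 - D) - 176) = √(-2324/15 - D))
-294918/P(17) + 74642/(-147676) = -294918*15/√(-34860 - 225*17) + 74642/(-147676) = -294918*15/√(-34860 - 3825) + 74642*(-1/147676) = -294918*(-I*√38685/2579) - 37321/73838 = -(-294918)*I*√38685/2579 - 37321/73838 = 294918*I*√38685/2579 - 37321/73838 = -37321/73838 + 294918*I*√38685/2579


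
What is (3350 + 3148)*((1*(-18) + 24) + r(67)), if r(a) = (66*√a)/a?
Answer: 38988 + 428868*√67/67 ≈ 91383.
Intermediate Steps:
r(a) = 66/√a
(3350 + 3148)*((1*(-18) + 24) + r(67)) = (3350 + 3148)*((1*(-18) + 24) + 66/√67) = 6498*((-18 + 24) + 66*(√67/67)) = 6498*(6 + 66*√67/67) = 38988 + 428868*√67/67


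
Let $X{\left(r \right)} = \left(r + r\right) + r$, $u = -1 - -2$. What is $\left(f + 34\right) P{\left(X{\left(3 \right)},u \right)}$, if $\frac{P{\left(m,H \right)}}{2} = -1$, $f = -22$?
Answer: $-24$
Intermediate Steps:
$u = 1$ ($u = -1 + 2 = 1$)
$X{\left(r \right)} = 3 r$ ($X{\left(r \right)} = 2 r + r = 3 r$)
$P{\left(m,H \right)} = -2$ ($P{\left(m,H \right)} = 2 \left(-1\right) = -2$)
$\left(f + 34\right) P{\left(X{\left(3 \right)},u \right)} = \left(-22 + 34\right) \left(-2\right) = 12 \left(-2\right) = -24$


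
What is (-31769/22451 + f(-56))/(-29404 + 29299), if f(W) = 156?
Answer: -3470587/2357355 ≈ -1.4722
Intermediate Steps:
(-31769/22451 + f(-56))/(-29404 + 29299) = (-31769/22451 + 156)/(-29404 + 29299) = (-31769*1/22451 + 156)/(-105) = (-31769/22451 + 156)*(-1/105) = (3470587/22451)*(-1/105) = -3470587/2357355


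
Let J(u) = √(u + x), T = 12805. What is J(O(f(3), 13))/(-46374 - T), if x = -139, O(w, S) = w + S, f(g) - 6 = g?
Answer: -3*I*√13/59179 ≈ -0.00018278*I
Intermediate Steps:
f(g) = 6 + g
O(w, S) = S + w
J(u) = √(-139 + u) (J(u) = √(u - 139) = √(-139 + u))
J(O(f(3), 13))/(-46374 - T) = √(-139 + (13 + (6 + 3)))/(-46374 - 1*12805) = √(-139 + (13 + 9))/(-46374 - 12805) = √(-139 + 22)/(-59179) = √(-117)*(-1/59179) = (3*I*√13)*(-1/59179) = -3*I*√13/59179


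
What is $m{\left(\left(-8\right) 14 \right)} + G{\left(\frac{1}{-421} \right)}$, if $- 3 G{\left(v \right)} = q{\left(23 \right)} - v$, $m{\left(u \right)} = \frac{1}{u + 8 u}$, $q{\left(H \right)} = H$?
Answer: $- \frac{3254245}{424368} \approx -7.6684$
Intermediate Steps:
$m{\left(u \right)} = \frac{1}{9 u}$
$G{\left(v \right)} = - \frac{23}{3} + \frac{v}{3}$ ($G{\left(v \right)} = - \frac{23 - v}{3} = - \frac{23}{3} + \frac{v}{3}$)
$m{\left(\left(-8\right) 14 \right)} + G{\left(\frac{1}{-421} \right)} = \frac{1}{9 \left(\left(-8\right) 14\right)} - \left(\frac{23}{3} - \frac{1}{3 \left(-421\right)}\right) = \frac{1}{9 \left(-112\right)} + \left(- \frac{23}{3} + \frac{1}{3} \left(- \frac{1}{421}\right)\right) = \frac{1}{9} \left(- \frac{1}{112}\right) - \frac{3228}{421} = - \frac{1}{1008} - \frac{3228}{421} = - \frac{3254245}{424368}$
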